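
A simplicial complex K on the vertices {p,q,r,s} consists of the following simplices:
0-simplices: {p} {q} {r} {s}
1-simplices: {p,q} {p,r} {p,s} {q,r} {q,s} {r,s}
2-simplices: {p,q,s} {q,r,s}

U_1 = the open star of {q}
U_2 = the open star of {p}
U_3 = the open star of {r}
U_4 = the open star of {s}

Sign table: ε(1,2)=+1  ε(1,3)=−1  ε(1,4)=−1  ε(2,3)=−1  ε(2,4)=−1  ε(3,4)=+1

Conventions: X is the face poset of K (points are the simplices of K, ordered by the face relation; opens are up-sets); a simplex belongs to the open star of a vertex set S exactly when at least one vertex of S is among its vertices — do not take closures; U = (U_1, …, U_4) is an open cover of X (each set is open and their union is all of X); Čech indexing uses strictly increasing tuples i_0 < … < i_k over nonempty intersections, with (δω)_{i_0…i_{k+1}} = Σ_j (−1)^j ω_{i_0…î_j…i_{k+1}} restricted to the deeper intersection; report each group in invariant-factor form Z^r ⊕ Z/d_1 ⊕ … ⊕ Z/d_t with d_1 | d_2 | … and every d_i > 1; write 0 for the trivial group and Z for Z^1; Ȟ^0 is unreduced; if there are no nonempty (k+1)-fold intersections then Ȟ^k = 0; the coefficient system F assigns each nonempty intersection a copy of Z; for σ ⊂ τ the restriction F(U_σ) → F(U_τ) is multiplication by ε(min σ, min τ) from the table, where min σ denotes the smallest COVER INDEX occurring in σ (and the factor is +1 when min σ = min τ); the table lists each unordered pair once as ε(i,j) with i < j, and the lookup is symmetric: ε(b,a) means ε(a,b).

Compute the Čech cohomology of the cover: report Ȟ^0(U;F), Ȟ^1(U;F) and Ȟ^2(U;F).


nonempty overlaps:
  U1={{q},{p,q},{q,r},{q,s},{p,q,s},{q,r,s}} U2={{p},{p,q},{p,r},{p,s},{p,q,s}} U3={{r},{p,r},{q,r},{r,s},{q,r,s}} U4={{s},{p,s},{q,s},{r,s},{p,q,s},{q,r,s}}
  U12={{p,q},{p,q,s}} U13={{q,r},{q,r,s}} U14={{q,s},{p,q,s},{q,r,s}} U23={{p,r}} U24={{p,s},{p,q,s}} U34={{r,s},{q,r,s}}
  U124={{p,q,s}} U134={{q,r,s}}
C dims 4,6,2; δ0: rk 3, SNF 1^3; δ1: rk 2, SNF 1^2
degree 0: 4−3−0 = 1 → Ȟ^0 ≅ Z
degree 1: 6−2−3 = 1 → Ȟ^1 ≅ Z
degree 2: 2−0−2 = 0 → Ȟ^2 ≅ 0

Ȟ^0 = Z,  Ȟ^1 = Z,  Ȟ^2 = 0


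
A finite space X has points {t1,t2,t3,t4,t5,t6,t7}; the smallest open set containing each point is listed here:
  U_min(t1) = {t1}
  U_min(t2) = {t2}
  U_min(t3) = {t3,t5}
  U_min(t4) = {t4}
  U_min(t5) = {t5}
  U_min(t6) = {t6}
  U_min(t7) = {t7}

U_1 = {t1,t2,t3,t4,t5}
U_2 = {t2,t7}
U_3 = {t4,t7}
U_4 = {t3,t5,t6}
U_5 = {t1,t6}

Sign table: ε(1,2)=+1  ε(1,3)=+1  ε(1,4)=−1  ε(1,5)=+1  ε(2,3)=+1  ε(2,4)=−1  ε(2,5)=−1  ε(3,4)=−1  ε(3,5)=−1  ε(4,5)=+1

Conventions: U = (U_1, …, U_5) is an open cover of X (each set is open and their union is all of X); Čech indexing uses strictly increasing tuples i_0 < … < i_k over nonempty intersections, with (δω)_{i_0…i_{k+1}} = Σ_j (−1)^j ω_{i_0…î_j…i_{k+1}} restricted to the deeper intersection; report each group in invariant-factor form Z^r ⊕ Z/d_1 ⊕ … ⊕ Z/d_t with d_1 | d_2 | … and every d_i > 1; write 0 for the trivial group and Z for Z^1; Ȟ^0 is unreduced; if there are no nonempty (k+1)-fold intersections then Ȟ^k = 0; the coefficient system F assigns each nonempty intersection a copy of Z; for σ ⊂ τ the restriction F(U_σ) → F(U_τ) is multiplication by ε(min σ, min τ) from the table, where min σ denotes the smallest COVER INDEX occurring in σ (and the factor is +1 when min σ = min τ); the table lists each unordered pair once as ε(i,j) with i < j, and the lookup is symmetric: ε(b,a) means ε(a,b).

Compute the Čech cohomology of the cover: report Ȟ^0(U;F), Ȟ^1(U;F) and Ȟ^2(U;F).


nonempty intersections:
  U12={t2} U13={t4} U14={t3,t5} U15={t1} U23={t7} U45={t6}
C dims 5,6; δ0: rk 5, SNF 1^4·2
Ȟ^0: (5−5)−0=0 ⇒ 0
Ȟ^1: (6−0)−5=1 plus torsion [2] ⇒ Z ⊕ Z/2
Ȟ^2: (0−0)−0=0 ⇒ 0

Ȟ^0 ≅ 0, Ȟ^1 ≅ Z ⊕ Z/2 and Ȟ^2 ≅ 0


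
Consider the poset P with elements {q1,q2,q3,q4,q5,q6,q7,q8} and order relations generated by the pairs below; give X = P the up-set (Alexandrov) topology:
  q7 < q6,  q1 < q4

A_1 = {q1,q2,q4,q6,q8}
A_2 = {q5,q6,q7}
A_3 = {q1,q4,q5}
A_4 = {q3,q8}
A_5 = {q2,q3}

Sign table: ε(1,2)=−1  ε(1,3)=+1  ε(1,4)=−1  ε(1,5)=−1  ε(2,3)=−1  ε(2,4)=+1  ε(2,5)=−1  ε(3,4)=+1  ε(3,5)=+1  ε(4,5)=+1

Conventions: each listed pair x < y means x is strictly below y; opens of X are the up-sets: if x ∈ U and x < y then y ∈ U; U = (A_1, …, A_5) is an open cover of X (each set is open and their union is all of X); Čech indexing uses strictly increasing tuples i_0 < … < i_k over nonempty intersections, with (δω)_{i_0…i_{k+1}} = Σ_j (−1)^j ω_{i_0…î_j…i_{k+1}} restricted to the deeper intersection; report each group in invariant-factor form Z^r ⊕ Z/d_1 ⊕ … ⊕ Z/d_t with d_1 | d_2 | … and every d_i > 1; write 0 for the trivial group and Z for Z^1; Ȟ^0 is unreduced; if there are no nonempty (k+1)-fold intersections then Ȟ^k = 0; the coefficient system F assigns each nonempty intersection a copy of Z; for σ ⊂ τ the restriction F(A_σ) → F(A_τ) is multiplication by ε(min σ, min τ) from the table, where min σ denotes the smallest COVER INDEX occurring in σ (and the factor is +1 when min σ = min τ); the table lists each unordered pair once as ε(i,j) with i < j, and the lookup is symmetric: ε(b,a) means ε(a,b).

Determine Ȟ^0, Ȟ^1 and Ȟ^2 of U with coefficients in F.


nonempty overlaps:
  A12={q6} A13={q1,q4} A14={q8} A15={q2} A23={q5} A45={q3}
C dims 5,6; δ0: rk 4, SNF 1^4
degree 0: 5−4−0 = 1 → Ȟ^0 ≅ Z
degree 1: 6−0−4 = 2 → Ȟ^1 ≅ Z^2
degree 2: 0−0−0 = 0 → Ȟ^2 ≅ 0

Ȟ^0(U;F) ≅ Z; Ȟ^1(U;F) ≅ Z^2; Ȟ^2(U;F) ≅ 0


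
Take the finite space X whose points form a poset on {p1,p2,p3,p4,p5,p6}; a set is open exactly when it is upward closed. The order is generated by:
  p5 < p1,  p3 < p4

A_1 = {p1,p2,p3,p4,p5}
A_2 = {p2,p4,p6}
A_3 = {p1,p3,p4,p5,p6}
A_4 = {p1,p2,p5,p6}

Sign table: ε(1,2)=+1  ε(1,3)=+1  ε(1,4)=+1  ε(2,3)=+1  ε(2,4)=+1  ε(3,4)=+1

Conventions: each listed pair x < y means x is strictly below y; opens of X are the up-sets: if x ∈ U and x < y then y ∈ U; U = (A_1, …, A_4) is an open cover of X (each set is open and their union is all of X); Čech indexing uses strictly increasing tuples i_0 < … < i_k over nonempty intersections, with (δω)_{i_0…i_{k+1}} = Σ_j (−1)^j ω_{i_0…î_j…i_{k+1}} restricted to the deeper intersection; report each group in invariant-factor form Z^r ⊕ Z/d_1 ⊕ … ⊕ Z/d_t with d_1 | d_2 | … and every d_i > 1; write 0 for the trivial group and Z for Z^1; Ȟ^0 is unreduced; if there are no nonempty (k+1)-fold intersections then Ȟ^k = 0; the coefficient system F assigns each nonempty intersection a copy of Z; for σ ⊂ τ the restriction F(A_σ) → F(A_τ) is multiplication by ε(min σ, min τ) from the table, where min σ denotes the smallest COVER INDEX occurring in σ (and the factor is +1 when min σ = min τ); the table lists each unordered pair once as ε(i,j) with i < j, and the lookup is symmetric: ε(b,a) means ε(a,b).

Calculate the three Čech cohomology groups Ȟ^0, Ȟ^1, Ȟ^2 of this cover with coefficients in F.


Ȟ^0(U;F) ≅ Z, Ȟ^1(U;F) ≅ 0 and Ȟ^2(U;F) ≅ Z

nerve simplices:
  A12={p2,p4} A13={p1,p3,p4,p5} A14={p1,p2,p5} A23={p4,p6} A24={p2,p6} A34={p1,p5,p6}
  A123={p4} A124={p2} A134={p1,p5} A234={p6}
C dims 4,6,4; δ0: rk 3, SNF 1^3; δ1: rk 3, SNF 1^3
degree 0: 4−3−0 = 1 → Ȟ^0 ≅ Z
degree 1: 6−3−3 = 0 → Ȟ^1 ≅ 0
degree 2: 4−0−3 = 1 → Ȟ^2 ≅ Z


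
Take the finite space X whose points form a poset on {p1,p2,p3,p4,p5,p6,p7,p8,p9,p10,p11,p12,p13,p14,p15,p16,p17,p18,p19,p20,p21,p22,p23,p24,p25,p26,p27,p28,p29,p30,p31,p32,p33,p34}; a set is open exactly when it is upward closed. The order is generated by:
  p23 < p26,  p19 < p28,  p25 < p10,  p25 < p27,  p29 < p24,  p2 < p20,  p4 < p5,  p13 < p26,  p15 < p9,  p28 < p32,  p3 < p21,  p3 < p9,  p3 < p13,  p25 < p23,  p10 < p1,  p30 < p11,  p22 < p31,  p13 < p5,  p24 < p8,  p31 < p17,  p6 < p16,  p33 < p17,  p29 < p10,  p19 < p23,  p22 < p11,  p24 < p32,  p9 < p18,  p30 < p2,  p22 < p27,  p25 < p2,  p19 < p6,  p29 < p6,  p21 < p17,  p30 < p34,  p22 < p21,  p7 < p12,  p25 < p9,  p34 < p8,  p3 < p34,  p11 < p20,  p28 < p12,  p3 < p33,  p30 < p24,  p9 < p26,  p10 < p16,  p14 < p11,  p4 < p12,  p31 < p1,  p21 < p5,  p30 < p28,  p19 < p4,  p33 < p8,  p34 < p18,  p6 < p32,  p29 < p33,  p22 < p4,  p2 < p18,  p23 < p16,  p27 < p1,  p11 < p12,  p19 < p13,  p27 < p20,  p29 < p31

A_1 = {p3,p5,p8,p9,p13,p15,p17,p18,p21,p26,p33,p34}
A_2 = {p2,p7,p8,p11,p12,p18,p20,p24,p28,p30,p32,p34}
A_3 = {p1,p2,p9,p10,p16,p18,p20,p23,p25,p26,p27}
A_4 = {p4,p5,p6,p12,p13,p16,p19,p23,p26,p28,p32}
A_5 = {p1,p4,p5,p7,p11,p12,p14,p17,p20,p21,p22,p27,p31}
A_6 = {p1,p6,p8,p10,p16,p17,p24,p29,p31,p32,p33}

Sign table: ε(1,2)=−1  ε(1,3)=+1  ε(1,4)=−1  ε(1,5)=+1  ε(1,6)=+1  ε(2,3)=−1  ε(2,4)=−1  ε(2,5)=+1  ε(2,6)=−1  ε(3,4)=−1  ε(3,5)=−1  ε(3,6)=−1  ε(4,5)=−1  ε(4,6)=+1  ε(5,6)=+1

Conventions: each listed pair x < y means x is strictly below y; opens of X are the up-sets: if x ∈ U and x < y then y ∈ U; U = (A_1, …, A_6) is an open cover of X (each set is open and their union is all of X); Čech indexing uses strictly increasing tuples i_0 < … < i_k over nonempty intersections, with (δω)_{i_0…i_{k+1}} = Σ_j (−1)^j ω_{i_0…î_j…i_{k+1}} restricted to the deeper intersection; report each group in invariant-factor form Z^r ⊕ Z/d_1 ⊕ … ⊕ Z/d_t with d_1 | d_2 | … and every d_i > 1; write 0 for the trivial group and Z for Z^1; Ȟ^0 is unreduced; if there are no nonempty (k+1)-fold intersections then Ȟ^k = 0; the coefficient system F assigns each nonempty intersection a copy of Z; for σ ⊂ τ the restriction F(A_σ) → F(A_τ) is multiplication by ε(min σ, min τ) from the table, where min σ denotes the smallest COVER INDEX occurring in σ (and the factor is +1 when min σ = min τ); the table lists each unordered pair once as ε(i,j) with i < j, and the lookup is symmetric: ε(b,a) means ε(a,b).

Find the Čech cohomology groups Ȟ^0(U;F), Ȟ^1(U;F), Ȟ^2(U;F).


nerve simplices:
  A12={p8,p18,p34} A13={p9,p18,p26} A14={p5,p13,p26} A15={p5,p17,p21} A16={p8,p17,p33} A23={p2,p18,p20} A24={p12,p28,p32} A25={p7,p11,p12,p20} A26={p8,p24,p32} A34={p16,p23,p26} A35={p1,p20,p27} A36={p1,p10,p16} A45={p4,p5,p12} A46={p6,p16,p32} A56={p1,p17,p31}
  A123={p18} A126={p8} A134={p26} A145={p5} A156={p17} A235={p20} A245={p12} A246={p32} A346={p16} A356={p1}
C dims 6,15,10; δ0: rk 6, SNF 1^5·2; δ1: rk 9, SNF 1^9
degree 0: 6−6−0 = 0 → Ȟ^0 ≅ 0
degree 1: 15−9−6 = 0 plus torsion [2] → Ȟ^1 ≅ Z/2
degree 2: 10−0−9 = 1 → Ȟ^2 ≅ Z

Ȟ^0 = 0, Ȟ^1 = Z/2, Ȟ^2 = Z


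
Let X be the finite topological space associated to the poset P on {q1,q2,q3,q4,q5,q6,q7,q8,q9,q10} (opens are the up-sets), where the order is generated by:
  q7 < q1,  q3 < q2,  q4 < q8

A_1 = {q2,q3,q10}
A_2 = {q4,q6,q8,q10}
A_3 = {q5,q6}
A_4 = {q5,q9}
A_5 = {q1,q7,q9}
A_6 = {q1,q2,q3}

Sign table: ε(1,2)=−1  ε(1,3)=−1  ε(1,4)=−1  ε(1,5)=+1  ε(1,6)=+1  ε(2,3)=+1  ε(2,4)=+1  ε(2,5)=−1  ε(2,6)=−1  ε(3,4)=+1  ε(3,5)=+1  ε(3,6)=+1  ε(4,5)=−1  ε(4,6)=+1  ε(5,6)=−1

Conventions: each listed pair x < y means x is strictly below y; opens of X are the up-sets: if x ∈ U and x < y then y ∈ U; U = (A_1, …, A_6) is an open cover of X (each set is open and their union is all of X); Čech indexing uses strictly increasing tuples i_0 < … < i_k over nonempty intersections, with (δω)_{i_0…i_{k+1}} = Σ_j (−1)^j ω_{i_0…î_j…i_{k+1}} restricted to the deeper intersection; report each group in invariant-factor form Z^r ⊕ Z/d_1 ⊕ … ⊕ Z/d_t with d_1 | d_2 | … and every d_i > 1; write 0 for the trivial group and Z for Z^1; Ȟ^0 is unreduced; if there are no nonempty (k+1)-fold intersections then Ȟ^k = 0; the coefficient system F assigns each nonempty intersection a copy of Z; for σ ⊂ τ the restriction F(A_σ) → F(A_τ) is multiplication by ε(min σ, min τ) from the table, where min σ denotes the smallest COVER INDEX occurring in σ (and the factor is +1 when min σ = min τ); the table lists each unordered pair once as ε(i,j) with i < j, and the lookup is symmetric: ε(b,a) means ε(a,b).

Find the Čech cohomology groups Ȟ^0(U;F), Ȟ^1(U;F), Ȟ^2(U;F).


Ȟ^0 ≅ 0, Ȟ^1 ≅ Z/2, Ȟ^2 ≅ 0

nerve simplices:
  A12={q10} A16={q2,q3} A23={q6} A34={q5} A45={q9} A56={q1}
C dims 6,6; δ0: rk 6, SNF 1^5·2
degree 0: 6−6−0 = 0 → Ȟ^0 ≅ 0
degree 1: 6−0−6 = 0 plus torsion [2] → Ȟ^1 ≅ Z/2
degree 2: 0−0−0 = 0 → Ȟ^2 ≅ 0


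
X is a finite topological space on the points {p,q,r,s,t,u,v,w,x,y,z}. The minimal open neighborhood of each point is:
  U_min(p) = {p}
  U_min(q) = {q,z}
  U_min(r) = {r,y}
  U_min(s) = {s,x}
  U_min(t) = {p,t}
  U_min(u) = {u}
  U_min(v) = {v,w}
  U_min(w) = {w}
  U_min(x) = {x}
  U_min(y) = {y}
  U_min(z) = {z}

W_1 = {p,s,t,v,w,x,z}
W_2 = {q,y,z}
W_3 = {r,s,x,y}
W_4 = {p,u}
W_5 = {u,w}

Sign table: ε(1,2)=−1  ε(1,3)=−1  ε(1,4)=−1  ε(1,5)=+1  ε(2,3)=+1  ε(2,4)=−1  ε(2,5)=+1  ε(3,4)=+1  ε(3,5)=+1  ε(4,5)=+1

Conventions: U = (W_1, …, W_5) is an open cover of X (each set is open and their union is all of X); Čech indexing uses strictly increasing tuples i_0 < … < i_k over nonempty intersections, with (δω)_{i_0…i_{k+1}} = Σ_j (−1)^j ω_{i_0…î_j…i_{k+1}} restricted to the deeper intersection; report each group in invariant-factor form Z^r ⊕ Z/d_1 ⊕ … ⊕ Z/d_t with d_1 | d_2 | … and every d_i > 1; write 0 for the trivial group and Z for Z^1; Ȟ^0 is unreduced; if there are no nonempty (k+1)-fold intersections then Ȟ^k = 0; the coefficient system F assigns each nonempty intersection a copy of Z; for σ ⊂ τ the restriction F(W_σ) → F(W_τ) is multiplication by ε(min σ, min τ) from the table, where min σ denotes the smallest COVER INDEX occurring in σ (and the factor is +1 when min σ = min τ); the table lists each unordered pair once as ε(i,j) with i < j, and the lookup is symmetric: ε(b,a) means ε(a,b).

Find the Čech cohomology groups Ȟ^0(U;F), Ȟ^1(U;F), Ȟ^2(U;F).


intersection data:
  W12={z} W13={s,x} W14={p} W15={w} W23={y} W45={u}
C dims 5,6; δ0: rk 5, SNF 1^4·2
Ȟ^0 = (5 − 5) − 0 = 0, so Ȟ^0 ≅ 0
Ȟ^1 = (6 − 0) − 5 = 1 plus torsion [2], so Ȟ^1 ≅ Z ⊕ Z/2
Ȟ^2 = (0 − 0) − 0 = 0, so Ȟ^2 ≅ 0

Ȟ^0 ≅ 0; Ȟ^1 ≅ Z ⊕ Z/2; Ȟ^2 ≅ 0


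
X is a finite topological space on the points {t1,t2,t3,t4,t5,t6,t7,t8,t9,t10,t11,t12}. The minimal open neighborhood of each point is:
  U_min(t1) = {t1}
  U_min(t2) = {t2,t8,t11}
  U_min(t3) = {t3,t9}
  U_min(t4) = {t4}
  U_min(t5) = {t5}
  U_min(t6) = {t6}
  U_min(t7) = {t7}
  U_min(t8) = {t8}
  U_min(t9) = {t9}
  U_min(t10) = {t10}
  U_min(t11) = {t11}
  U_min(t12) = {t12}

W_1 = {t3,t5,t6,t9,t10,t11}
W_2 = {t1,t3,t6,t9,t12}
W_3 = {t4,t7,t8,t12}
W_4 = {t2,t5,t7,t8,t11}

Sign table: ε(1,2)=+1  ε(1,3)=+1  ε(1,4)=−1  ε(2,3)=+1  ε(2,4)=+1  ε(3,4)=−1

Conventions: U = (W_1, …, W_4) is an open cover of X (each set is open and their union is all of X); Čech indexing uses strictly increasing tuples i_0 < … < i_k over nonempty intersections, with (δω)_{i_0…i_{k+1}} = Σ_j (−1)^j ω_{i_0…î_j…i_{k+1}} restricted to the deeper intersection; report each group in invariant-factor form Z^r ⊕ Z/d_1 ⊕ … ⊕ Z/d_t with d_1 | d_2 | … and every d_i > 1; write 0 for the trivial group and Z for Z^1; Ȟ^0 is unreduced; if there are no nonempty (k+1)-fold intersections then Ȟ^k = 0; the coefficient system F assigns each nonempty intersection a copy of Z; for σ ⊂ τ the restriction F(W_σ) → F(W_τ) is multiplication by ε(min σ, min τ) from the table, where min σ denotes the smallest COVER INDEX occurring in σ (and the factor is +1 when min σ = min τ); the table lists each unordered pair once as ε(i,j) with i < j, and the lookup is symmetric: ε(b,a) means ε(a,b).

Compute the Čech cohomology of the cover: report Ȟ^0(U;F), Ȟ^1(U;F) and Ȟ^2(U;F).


cover nerve:
  W12={t3,t6,t9} W14={t5,t11} W23={t12} W34={t7,t8}
C dims 4,4; δ0: rk 3, SNF 1^3
Ȟ^0: (4−3)−0=1 ⇒ Z
Ȟ^1: (4−0)−3=1 ⇒ Z
Ȟ^2: (0−0)−0=0 ⇒ 0

Ȟ^0 ≅ Z, Ȟ^1 ≅ Z, Ȟ^2 ≅ 0


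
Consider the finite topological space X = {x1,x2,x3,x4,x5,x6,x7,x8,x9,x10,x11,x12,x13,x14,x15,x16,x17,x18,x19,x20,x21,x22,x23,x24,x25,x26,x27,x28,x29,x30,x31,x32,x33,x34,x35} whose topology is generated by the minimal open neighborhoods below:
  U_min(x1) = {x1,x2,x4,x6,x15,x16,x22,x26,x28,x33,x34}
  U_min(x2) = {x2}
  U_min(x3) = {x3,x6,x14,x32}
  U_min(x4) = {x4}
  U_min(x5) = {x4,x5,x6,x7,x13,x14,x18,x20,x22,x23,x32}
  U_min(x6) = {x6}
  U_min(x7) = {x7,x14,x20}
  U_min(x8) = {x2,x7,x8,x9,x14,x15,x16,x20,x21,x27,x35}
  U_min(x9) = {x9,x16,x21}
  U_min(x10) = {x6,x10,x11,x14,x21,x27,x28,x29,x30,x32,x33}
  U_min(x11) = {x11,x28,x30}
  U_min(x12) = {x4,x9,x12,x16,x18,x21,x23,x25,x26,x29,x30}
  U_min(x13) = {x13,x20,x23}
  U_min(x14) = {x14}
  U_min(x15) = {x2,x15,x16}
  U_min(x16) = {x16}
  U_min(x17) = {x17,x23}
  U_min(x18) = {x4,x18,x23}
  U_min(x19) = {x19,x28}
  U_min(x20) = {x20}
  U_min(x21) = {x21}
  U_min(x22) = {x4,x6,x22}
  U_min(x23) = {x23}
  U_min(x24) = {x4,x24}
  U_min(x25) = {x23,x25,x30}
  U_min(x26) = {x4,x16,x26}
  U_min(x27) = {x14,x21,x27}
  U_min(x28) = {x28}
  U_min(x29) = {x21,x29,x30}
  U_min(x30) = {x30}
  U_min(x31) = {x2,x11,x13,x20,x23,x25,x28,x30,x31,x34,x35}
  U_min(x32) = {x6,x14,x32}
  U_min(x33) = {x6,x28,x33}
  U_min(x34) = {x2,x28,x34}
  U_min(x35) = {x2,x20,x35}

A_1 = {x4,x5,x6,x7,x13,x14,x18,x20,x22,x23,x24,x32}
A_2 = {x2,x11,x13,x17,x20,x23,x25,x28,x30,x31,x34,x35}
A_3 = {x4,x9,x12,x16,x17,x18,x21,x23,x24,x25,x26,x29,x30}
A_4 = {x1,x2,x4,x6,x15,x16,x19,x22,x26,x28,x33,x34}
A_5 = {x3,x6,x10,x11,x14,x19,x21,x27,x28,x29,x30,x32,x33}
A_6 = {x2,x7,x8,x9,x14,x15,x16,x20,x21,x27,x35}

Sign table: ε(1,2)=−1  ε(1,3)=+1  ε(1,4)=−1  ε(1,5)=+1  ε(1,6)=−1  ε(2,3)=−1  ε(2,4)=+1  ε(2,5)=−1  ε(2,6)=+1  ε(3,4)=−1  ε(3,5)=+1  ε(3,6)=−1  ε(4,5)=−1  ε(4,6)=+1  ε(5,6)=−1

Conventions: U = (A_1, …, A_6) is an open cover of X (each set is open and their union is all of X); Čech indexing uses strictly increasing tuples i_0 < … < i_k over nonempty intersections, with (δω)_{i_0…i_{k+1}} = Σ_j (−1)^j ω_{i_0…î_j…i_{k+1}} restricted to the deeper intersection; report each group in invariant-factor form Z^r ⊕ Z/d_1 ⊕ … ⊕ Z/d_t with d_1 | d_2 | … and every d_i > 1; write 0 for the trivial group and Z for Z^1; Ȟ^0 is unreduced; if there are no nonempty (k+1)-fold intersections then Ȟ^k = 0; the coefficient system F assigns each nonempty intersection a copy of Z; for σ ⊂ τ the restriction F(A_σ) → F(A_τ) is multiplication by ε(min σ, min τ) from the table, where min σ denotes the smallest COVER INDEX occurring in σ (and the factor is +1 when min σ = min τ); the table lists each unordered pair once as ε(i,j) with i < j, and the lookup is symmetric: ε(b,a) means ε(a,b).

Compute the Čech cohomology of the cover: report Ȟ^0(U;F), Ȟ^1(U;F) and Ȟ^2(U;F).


cover nerve:
  A12={x13,x20,x23} A13={x4,x18,x23,x24} A14={x4,x6,x22} A15={x6,x14,x32} A16={x7,x14,x20} A23={x17,x23,x25,x30} A24={x2,x28,x34} A25={x11,x28,x30} A26={x2,x20,x35} A34={x4,x16,x26} A35={x21,x29,x30} A36={x9,x16,x21} A45={x6,x19,x28,x33} A46={x2,x15,x16} A56={x14,x21,x27}
  A123={x23} A126={x20} A134={x4} A145={x6} A156={x14} A235={x30} A245={x28} A246={x2} A346={x16} A356={x21}
C dims 6,15,10; δ0: rk 5, SNF 1^5; δ1: rk 10, SNF 1^9·2
Ȟ^0: (6−5)−0=1 ⇒ Z
Ȟ^1: (15−10)−5=0 ⇒ 0
Ȟ^2: (10−0)−10=0 plus torsion [2] ⇒ Z/2

Ȟ^0 = Z; Ȟ^1 = 0; Ȟ^2 = Z/2


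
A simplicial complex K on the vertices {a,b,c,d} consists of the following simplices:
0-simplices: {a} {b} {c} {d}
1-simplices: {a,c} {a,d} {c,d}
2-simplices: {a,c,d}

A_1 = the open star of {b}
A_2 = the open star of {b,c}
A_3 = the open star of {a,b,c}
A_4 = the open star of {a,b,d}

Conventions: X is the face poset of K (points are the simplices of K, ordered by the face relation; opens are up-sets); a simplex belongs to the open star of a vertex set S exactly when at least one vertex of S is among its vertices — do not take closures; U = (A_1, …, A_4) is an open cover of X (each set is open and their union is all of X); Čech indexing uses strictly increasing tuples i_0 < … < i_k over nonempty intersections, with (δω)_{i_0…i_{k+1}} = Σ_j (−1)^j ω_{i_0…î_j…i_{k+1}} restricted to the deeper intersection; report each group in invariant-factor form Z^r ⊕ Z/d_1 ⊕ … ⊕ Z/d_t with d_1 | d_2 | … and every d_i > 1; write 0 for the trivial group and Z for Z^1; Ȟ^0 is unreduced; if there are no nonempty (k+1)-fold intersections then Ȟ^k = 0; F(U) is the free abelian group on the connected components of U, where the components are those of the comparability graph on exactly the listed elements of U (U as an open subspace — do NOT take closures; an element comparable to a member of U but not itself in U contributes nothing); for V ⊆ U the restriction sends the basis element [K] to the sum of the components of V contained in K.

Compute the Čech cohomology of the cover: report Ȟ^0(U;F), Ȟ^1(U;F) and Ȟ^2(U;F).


intersection data:
  A1={{b}} A2={{b},{c},{a,c},{c,d},{a,c,d}} A3={{a},{b},{c},{a,c},{a,d},{c,d},{a,c,d}} A4={{a},{b},{d},{a,c},{a,d},{c,d},{a,c,d}}
  A12={{b}} A13={{b}} A14={{b}} A23={{b},{c},{a,c},{c,d},{a,c,d}} A24={{b},{a,c},{c,d},{a,c,d}} A34={{a},{b},{a,c},{a,d},{c,d},{a,c,d}}
  A123={{b}} A124={{b}} A134={{b}} A234={{b},{a,c},{c,d},{a,c,d}}
  A1234={{b}}
components per intersection:
  A1: {{b}}
  A2: {{b}} {{c},{a,c},{c,d},{a,c,d}}
  A3: {{a},{c},{a,c},{a,d},{c,d},{a,c,d}} {{b}}
  A4: {{a},{d},{a,c},{a,d},{c,d},{a,c,d}} {{b}}
  A12: {{b}}
  A13: {{b}}
  A14: {{b}}
  A23: {{b}} {{c},{a,c},{c,d},{a,c,d}}
  A24: {{b}} {{a,c},{c,d},{a,c,d}}
  A34: {{a},{a,c},{a,d},{c,d},{a,c,d}} {{b}}
  A123: {{b}}
  A124: {{b}}
  A134: {{b}}
  A234: {{b}} {{a,c},{c,d},{a,c,d}}
  A1234: {{b}}
C dims 7,9,5,1; δ0: rk 5, SNF 1^5; δ1: rk 4, SNF 1^4; δ2: rk 1, SNF 1^1
Ȟ^0 = (7 − 5) − 0 = 2, so Ȟ^0 ≅ Z^2
Ȟ^1 = (9 − 4) − 5 = 0, so Ȟ^1 ≅ 0
Ȟ^2 = (5 − 1) − 4 = 0, so Ȟ^2 ≅ 0

Ȟ^0(U;F) ≅ Z^2, Ȟ^1(U;F) ≅ 0, Ȟ^2(U;F) ≅ 0


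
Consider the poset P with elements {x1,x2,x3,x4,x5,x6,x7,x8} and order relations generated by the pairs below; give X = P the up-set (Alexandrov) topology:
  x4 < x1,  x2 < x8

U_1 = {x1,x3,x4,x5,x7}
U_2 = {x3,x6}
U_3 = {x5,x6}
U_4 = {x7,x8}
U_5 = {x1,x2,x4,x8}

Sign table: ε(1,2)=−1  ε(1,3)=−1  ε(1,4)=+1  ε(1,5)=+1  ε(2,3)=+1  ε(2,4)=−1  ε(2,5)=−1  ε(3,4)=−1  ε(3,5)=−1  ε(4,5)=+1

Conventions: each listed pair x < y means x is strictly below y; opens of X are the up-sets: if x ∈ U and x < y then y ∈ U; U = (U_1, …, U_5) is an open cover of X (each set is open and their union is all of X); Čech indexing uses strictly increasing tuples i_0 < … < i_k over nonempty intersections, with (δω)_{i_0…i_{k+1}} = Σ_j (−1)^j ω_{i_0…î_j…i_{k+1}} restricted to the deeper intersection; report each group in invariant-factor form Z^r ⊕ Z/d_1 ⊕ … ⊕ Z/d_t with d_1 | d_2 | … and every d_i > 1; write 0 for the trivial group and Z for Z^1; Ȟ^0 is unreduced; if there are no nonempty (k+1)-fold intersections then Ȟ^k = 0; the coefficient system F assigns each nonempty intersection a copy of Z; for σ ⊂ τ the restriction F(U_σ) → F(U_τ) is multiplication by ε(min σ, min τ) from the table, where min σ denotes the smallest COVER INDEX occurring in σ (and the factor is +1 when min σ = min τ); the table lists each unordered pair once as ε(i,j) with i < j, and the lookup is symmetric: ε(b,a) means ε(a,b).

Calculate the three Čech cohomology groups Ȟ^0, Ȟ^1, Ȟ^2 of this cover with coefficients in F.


Ȟ^0 ≅ Z, Ȟ^1 ≅ Z^2 and Ȟ^2 ≅ 0

cover nerve:
  U12={x3} U13={x5} U14={x7} U15={x1,x4} U23={x6} U45={x8}
C dims 5,6; δ0: rk 4, SNF 1^4
Ȟ^0: (5−4)−0=1 ⇒ Z
Ȟ^1: (6−0)−4=2 ⇒ Z^2
Ȟ^2: (0−0)−0=0 ⇒ 0


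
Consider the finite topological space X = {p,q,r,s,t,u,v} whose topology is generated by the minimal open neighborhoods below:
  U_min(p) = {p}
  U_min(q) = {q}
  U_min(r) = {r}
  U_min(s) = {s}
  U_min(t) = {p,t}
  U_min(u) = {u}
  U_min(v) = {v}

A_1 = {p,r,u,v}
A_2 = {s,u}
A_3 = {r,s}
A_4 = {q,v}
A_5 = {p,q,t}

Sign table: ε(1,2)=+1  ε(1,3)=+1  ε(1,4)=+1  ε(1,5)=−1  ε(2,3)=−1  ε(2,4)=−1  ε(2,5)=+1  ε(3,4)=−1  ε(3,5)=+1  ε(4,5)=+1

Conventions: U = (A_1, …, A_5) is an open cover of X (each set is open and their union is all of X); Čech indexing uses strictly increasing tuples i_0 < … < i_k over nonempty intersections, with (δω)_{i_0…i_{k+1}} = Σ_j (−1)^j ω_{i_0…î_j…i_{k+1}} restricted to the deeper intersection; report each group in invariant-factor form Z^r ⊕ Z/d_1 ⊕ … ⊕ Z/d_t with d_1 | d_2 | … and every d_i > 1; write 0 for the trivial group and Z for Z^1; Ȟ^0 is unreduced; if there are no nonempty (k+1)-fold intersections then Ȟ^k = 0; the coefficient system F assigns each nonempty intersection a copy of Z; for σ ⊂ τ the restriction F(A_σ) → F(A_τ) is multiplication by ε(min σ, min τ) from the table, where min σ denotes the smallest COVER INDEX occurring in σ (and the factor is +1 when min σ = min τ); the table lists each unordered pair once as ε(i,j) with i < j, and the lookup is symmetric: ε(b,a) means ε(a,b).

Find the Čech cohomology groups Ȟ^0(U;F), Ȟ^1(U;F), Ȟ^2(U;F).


nonempty intersections:
  A12={u} A13={r} A14={v} A15={p} A23={s} A45={q}
C dims 5,6; δ0: rk 5, SNF 1^4·2
Ȟ^0: (5−5)−0=0 ⇒ 0
Ȟ^1: (6−0)−5=1 plus torsion [2] ⇒ Z ⊕ Z/2
Ȟ^2: (0−0)−0=0 ⇒ 0

Ȟ^0 = 0, Ȟ^1 = Z ⊕ Z/2, Ȟ^2 = 0


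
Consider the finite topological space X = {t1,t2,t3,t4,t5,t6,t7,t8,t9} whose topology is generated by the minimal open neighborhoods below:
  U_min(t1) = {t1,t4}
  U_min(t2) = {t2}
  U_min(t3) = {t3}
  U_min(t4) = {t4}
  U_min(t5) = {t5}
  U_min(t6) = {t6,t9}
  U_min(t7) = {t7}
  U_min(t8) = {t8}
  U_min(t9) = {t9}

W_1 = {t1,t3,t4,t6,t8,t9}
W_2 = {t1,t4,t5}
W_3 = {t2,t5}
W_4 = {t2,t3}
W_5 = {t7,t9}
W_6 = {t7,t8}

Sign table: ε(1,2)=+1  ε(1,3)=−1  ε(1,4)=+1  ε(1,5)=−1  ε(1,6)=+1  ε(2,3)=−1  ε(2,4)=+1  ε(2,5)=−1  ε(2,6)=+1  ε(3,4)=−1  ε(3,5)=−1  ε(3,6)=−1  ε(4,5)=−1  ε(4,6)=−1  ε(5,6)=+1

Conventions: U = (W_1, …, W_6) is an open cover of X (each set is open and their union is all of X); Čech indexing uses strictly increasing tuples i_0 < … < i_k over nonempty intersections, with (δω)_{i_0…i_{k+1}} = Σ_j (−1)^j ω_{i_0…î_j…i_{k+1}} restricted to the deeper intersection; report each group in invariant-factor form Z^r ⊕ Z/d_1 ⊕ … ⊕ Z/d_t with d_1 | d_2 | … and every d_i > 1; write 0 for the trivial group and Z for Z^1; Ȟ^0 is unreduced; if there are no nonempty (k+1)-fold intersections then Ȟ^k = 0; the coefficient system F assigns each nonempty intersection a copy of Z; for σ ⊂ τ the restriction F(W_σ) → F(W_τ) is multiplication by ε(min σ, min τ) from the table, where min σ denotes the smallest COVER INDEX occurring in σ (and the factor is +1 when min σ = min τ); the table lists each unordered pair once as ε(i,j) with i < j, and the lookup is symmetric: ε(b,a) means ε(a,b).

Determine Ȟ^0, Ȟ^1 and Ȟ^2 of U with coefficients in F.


Ȟ^0(U;F) ≅ 0, Ȟ^1(U;F) ≅ Z ⊕ Z/2 and Ȟ^2(U;F) ≅ 0

intersection data:
  W12={t1,t4} W14={t3} W15={t9} W16={t8} W23={t5} W34={t2} W56={t7}
C dims 6,7; δ0: rk 6, SNF 1^5·2
Ȟ^0 = (6 − 6) − 0 = 0, so Ȟ^0 ≅ 0
Ȟ^1 = (7 − 0) − 6 = 1 plus torsion [2], so Ȟ^1 ≅ Z ⊕ Z/2
Ȟ^2 = (0 − 0) − 0 = 0, so Ȟ^2 ≅ 0


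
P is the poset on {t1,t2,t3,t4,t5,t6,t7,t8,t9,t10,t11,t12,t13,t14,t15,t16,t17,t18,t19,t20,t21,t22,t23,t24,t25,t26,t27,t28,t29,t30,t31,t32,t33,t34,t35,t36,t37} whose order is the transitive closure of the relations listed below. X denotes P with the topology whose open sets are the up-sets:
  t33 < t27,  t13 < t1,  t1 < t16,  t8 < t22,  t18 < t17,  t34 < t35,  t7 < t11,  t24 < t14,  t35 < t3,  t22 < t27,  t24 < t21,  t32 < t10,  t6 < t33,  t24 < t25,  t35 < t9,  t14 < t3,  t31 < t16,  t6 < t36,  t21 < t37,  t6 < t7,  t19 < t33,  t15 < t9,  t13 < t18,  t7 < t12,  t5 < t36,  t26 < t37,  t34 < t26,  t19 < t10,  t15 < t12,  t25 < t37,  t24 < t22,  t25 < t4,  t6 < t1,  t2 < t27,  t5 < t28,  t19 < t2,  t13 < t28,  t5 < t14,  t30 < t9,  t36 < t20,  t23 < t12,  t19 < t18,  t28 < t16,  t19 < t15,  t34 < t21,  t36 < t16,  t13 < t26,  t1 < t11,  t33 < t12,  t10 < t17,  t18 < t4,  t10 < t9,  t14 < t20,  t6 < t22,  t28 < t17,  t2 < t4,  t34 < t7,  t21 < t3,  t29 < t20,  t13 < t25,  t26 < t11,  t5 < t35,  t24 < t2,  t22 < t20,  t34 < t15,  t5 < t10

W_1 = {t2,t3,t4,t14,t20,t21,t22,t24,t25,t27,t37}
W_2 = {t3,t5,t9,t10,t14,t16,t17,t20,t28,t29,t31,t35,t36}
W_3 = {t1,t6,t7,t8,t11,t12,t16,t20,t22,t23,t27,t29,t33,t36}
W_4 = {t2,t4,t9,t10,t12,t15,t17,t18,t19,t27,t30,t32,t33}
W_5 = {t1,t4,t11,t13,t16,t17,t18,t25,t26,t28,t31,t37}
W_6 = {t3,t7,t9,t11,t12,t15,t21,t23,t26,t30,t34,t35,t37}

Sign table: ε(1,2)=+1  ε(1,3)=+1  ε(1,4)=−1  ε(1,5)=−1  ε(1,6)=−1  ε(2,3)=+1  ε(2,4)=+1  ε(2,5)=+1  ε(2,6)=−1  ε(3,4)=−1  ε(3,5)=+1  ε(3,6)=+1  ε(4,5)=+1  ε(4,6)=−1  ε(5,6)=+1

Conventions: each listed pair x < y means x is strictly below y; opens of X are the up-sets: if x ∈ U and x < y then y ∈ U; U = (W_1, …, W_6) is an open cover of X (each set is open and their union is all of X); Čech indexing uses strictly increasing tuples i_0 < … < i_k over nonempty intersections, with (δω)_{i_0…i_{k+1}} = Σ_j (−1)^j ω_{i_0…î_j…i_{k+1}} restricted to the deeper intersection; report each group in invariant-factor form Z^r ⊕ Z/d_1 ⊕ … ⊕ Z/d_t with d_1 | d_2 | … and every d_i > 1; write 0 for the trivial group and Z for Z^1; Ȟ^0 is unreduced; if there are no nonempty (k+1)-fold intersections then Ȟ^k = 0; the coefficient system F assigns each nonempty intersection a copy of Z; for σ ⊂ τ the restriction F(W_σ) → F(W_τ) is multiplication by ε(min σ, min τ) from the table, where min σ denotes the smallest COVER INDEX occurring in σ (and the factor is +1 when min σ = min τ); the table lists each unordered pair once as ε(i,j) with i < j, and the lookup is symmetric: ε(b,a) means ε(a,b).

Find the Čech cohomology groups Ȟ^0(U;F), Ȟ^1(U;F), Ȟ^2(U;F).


Ȟ^0 ≅ 0,  Ȟ^1 ≅ Z/2,  Ȟ^2 ≅ Z

nonempty intersections:
  W12={t3,t14,t20} W13={t20,t22,t27} W14={t2,t4,t27} W15={t4,t25,t37} W16={t3,t21,t37} W23={t16,t20,t29,t36} W24={t9,t10,t17} W25={t16,t17,t28,t31} W26={t3,t9,t35} W34={t12,t27,t33} W35={t1,t11,t16} W36={t7,t11,t12,t23} W45={t4,t17,t18} W46={t9,t12,t15,t30} W56={t11,t26,t37}
  W123={t20} W126={t3} W134={t27} W145={t4} W156={t37} W235={t16} W245={t17} W246={t9} W346={t12} W356={t11}
C dims 6,15,10; δ0: rk 6, SNF 1^5·2; δ1: rk 9, SNF 1^9
Ȟ^0: (6−6)−0=0 ⇒ 0
Ȟ^1: (15−9)−6=0 plus torsion [2] ⇒ Z/2
Ȟ^2: (10−0)−9=1 ⇒ Z


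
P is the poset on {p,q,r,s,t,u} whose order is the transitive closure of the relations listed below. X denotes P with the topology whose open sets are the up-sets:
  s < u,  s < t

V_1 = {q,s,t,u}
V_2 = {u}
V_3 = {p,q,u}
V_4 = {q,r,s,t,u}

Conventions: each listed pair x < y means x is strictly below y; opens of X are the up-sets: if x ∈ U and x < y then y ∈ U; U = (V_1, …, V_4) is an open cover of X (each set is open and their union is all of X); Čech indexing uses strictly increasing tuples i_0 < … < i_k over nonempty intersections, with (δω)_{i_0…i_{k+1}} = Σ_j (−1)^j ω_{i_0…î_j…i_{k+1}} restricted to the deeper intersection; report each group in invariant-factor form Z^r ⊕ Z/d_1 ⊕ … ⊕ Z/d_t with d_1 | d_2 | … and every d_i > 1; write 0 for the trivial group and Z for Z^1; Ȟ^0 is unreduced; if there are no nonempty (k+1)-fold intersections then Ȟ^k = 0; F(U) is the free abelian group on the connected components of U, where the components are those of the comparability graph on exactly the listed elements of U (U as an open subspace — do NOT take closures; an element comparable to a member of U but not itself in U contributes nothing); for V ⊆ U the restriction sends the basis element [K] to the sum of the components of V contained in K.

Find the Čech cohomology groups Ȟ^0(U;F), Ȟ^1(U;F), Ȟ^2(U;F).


nerve of the cover:
  V12={u} V13={q,u} V14={q,s,t,u} V23={u} V24={u} V34={q,u}
  V123={u} V124={u} V134={q,u} V234={u}
  V1234={u}
components per intersection:
  V1: {q} {s,t,u}
  V2: {u}
  V3: {p} {q} {u}
  V4: {q} {r} {s,t,u}
  V12: {u}
  V13: {q} {u}
  V14: {q} {s,t,u}
  V23: {u}
  V24: {u}
  V34: {q} {u}
  V123: {u}
  V124: {u}
  V134: {q} {u}
  V234: {u}
  V1234: {u}
C dims 9,9,5,1; δ0: rk 5, SNF 1^5; δ1: rk 4, SNF 1^4; δ2: rk 1, SNF 1^1
Ȟ^0 = (9 − 5) − 0 = 4, so Ȟ^0 ≅ Z^4
Ȟ^1 = (9 − 4) − 5 = 0, so Ȟ^1 ≅ 0
Ȟ^2 = (5 − 1) − 4 = 0, so Ȟ^2 ≅ 0

Ȟ^0 = Z^4, Ȟ^1 = 0 and Ȟ^2 = 0


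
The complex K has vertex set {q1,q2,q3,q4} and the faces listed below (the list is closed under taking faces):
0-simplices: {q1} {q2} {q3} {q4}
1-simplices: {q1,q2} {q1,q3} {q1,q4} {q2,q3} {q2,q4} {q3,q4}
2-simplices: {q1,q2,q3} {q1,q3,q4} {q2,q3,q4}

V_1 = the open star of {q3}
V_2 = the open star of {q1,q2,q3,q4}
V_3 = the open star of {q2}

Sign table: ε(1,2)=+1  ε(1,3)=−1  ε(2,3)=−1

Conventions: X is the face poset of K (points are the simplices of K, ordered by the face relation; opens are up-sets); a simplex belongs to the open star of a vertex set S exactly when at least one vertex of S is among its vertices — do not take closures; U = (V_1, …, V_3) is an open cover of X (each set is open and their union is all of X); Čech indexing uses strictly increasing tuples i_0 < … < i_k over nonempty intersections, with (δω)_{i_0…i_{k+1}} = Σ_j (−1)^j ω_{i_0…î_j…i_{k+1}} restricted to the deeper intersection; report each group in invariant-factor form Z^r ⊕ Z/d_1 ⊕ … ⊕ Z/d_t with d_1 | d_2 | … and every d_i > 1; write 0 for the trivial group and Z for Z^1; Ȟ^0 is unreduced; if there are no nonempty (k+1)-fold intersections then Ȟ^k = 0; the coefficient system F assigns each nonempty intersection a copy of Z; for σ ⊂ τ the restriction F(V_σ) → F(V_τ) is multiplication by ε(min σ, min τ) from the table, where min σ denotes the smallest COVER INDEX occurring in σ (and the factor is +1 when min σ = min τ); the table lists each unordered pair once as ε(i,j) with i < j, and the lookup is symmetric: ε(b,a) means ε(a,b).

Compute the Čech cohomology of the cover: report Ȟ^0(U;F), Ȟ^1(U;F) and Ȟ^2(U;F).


nerve simplices:
  V1={{q3},{q1,q3},{q2,q3},{q3,q4},{q1,q2,q3},{q1,q3,q4},{q2,q3,q4}} V2={{q1},{q2},{q3},{q4},{q1,q2},{q1,q3},{q1,q4},{q2,q3},{q2,q4},{q3,q4},{q1,q2,q3},{q1,q3,q4},{q2,q3,q4}} V3={{q2},{q1,q2},{q2,q3},{q2,q4},{q1,q2,q3},{q2,q3,q4}}
  V12={{q3},{q1,q3},{q2,q3},{q3,q4},{q1,q2,q3},{q1,q3,q4},{q2,q3,q4}} V13={{q2,q3},{q1,q2,q3},{q2,q3,q4}} V23={{q2},{q1,q2},{q2,q3},{q2,q4},{q1,q2,q3},{q2,q3,q4}}
  V123={{q2,q3},{q1,q2,q3},{q2,q3,q4}}
C dims 3,3,1; δ0: rk 2, SNF 1^2; δ1: rk 1, SNF 1^1
degree 0: 3−2−0 = 1 → Ȟ^0 ≅ Z
degree 1: 3−1−2 = 0 → Ȟ^1 ≅ 0
degree 2: 1−0−1 = 0 → Ȟ^2 ≅ 0

Ȟ^0 ≅ Z, Ȟ^1 ≅ 0 and Ȟ^2 ≅ 0


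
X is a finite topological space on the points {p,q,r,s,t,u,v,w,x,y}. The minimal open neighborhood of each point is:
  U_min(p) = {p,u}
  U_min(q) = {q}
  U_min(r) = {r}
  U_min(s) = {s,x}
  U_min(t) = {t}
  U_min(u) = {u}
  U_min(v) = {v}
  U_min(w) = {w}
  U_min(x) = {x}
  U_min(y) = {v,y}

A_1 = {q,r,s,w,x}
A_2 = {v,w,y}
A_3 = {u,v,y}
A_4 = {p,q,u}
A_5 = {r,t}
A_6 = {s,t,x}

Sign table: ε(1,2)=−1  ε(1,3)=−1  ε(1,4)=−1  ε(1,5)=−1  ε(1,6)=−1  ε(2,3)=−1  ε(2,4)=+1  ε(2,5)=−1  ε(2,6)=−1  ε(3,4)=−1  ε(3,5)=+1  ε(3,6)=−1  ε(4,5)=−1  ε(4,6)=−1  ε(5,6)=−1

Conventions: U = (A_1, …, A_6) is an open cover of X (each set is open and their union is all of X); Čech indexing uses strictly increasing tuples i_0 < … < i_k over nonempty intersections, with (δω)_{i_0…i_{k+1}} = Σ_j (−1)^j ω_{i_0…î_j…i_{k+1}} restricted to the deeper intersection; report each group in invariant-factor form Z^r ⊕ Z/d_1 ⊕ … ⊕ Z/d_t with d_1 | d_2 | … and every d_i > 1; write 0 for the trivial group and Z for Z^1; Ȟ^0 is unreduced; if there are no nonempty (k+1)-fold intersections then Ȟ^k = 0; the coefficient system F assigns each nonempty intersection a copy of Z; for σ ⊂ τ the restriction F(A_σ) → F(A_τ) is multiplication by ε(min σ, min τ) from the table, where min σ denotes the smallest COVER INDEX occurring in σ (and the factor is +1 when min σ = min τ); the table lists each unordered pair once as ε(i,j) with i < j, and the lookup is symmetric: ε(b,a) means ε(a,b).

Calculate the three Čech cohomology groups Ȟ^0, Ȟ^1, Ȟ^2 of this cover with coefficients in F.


Ȟ^0 = 0, Ȟ^1 = Z ⊕ Z/2, Ȟ^2 = 0

nerve of the cover:
  A12={w} A14={q} A15={r} A16={s,x} A23={v,y} A34={u} A56={t}
C dims 6,7; δ0: rk 6, SNF 1^5·2
Ȟ^0 = (6 − 6) − 0 = 0, so Ȟ^0 ≅ 0
Ȟ^1 = (7 − 0) − 6 = 1 plus torsion [2], so Ȟ^1 ≅ Z ⊕ Z/2
Ȟ^2 = (0 − 0) − 0 = 0, so Ȟ^2 ≅ 0


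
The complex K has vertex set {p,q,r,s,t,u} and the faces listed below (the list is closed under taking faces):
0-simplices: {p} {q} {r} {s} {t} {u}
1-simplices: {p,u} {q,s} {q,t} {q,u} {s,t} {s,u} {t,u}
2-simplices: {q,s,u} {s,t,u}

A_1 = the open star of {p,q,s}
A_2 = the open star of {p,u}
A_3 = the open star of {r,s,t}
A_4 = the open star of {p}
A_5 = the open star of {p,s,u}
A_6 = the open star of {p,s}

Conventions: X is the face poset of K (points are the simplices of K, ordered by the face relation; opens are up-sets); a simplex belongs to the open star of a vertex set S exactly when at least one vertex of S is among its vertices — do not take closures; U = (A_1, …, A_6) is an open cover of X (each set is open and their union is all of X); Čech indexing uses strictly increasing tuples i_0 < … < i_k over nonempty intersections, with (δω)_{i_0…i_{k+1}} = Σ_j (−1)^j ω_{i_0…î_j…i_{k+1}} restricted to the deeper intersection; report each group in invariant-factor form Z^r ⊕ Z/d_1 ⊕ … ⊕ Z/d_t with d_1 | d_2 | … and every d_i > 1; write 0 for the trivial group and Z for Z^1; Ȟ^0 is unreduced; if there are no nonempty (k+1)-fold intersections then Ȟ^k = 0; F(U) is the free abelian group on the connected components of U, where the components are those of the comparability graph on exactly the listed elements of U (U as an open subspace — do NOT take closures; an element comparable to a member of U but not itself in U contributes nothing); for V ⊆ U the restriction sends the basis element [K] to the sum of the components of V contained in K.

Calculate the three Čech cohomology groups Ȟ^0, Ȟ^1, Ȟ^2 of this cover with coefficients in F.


nonempty overlaps:
  A1={{p},{q},{s},{p,u},{q,s},{q,t},{q,u},{s,t},{s,u},{q,s,u},{s,t,u}} A2={{p},{u},{p,u},{q,u},{s,u},{t,u},{q,s,u},{s,t,u}} A3={{r},{s},{t},{q,s},{q,t},{s,t},{s,u},{t,u},{q,s,u},{s,t,u}} A4={{p},{p,u}} A5={{p},{s},{u},{p,u},{q,s},{q,u},{s,t},{s,u},{t,u},{q,s,u},{s,t,u}} A6={{p},{s},{p,u},{q,s},{s,t},{s,u},{q,s,u},{s,t,u}}
  A12={{p},{p,u},{q,u},{s,u},{q,s,u},{s,t,u}} A13={{s},{q,s},{q,t},{s,t},{s,u},{q,s,u},{s,t,u}} A14={{p},{p,u}} A15={{p},{s},{p,u},{q,s},{q,u},{s,t},{s,u},{q,s,u},{s,t,u}} A16={{p},{s},{p,u},{q,s},{s,t},{s,u},{q,s,u},{s,t,u}} A23={{s,u},{t,u},{q,s,u},{s,t,u}} A24={{p},{p,u}} A25={{p},{u},{p,u},{q,u},{s,u},{t,u},{q,s,u},{s,t,u}} A26={{p},{p,u},{s,u},{q,s,u},{s,t,u}} A35={{s},{q,s},{s,t},{s,u},{t,u},{q,s,u},{s,t,u}} A36={{s},{q,s},{s,t},{s,u},{q,s,u},{s,t,u}} A45={{p},{p,u}} A46={{p},{p,u}} A56={{p},{s},{p,u},{q,s},{s,t},{s,u},{q,s,u},{s,t,u}}
  A123={{s,u},{q,s,u},{s,t,u}} A124={{p},{p,u}} A125={{p},{p,u},{q,u},{s,u},{q,s,u},{s,t,u}} A126={{p},{p,u},{s,u},{q,s,u},{s,t,u}} A135={{s},{q,s},{s,t},{s,u},{q,s,u},{s,t,u}} A136={{s},{q,s},{s,t},{s,u},{q,s,u},{s,t,u}} A145={{p},{p,u}} A146={{p},{p,u}} A156={{p},{s},{p,u},{q,s},{s,t},{s,u},{q,s,u},{s,t,u}} A235={{s,u},{t,u},{q,s,u},{s,t,u}} A236={{s,u},{q,s,u},{s,t,u}} A245={{p},{p,u}} A246={{p},{p,u}} A256={{p},{p,u},{s,u},{q,s,u},{s,t,u}} A356={{s},{q,s},{s,t},{s,u},{q,s,u},{s,t,u}} A456={{p},{p,u}}
  A1235={{s,u},{q,s,u},{s,t,u}} A1236={{s,u},{q,s,u},{s,t,u}} A1245={{p},{p,u}} A1246={{p},{p,u}} A1256={{p},{p,u},{s,u},{q,s,u},{s,t,u}} A1356={{s},{q,s},{s,t},{s,u},{q,s,u},{s,t,u}} A1456={{p},{p,u}} A2356={{s,u},{q,s,u},{s,t,u}} A2456={{p},{p,u}}
  A12356={{s,u},{q,s,u},{s,t,u}} A12456={{p},{p,u}}
components per intersection:
  A1: {{p},{p,u}} {{q},{s},{q,s},{q,t},{q,u},{s,t},{s,u},{q,s,u},{s,t,u}}
  A2: {{p},{u},{p,u},{q,u},{s,u},{t,u},{q,s,u},{s,t,u}}
  A3: {{r}} {{s},{t},{q,s},{q,t},{s,t},{s,u},{t,u},{q,s,u},{s,t,u}}
  A4: {{p},{p,u}}
  A5: {{p},{s},{u},{p,u},{q,s},{q,u},{s,t},{s,u},{t,u},{q,s,u},{s,t,u}}
  A6: {{p},{p,u}} {{s},{q,s},{s,t},{s,u},{q,s,u},{s,t,u}}
  A12: {{p},{p,u}} {{q,u},{s,u},{q,s,u},{s,t,u}}
  A13: {{s},{q,s},{s,t},{s,u},{q,s,u},{s,t,u}} {{q,t}}
  A14: {{p},{p,u}}
  A15: {{p},{p,u}} {{s},{q,s},{q,u},{s,t},{s,u},{q,s,u},{s,t,u}}
  A16: {{p},{p,u}} {{s},{q,s},{s,t},{s,u},{q,s,u},{s,t,u}}
  A23: {{s,u},{t,u},{q,s,u},{s,t,u}}
  A24: {{p},{p,u}}
  A25: {{p},{u},{p,u},{q,u},{s,u},{t,u},{q,s,u},{s,t,u}}
  A26: {{p},{p,u}} {{s,u},{q,s,u},{s,t,u}}
  A35: {{s},{q,s},{s,t},{s,u},{t,u},{q,s,u},{s,t,u}}
  A36: {{s},{q,s},{s,t},{s,u},{q,s,u},{s,t,u}}
  A45: {{p},{p,u}}
  A46: {{p},{p,u}}
  A56: {{p},{p,u}} {{s},{q,s},{s,t},{s,u},{q,s,u},{s,t,u}}
  A123: {{s,u},{q,s,u},{s,t,u}}
  A124: {{p},{p,u}}
  A125: {{p},{p,u}} {{q,u},{s,u},{q,s,u},{s,t,u}}
  A126: {{p},{p,u}} {{s,u},{q,s,u},{s,t,u}}
  A135: {{s},{q,s},{s,t},{s,u},{q,s,u},{s,t,u}}
  A136: {{s},{q,s},{s,t},{s,u},{q,s,u},{s,t,u}}
  A145: {{p},{p,u}}
  A146: {{p},{p,u}}
  A156: {{p},{p,u}} {{s},{q,s},{s,t},{s,u},{q,s,u},{s,t,u}}
  A235: {{s,u},{t,u},{q,s,u},{s,t,u}}
  A236: {{s,u},{q,s,u},{s,t,u}}
  A245: {{p},{p,u}}
  A246: {{p},{p,u}}
  A256: {{p},{p,u}} {{s,u},{q,s,u},{s,t,u}}
  A356: {{s},{q,s},{s,t},{s,u},{q,s,u},{s,t,u}}
  A456: {{p},{p,u}}
  A1235: {{s,u},{q,s,u},{s,t,u}}
  A1236: {{s,u},{q,s,u},{s,t,u}}
  A1245: {{p},{p,u}}
  A1246: {{p},{p,u}}
  A1256: {{p},{p,u}} {{s,u},{q,s,u},{s,t,u}}
  A1356: {{s},{q,s},{s,t},{s,u},{q,s,u},{s,t,u}}
  A1456: {{p},{p,u}}
  A2356: {{s,u},{q,s,u},{s,t,u}}
  A2456: {{p},{p,u}}
  A12356: {{s,u},{q,s,u},{s,t,u}}
  A12456: {{p},{p,u}}
C dims 9,20,20,10; δ0: rk 7, SNF 1^7; δ1: rk 12, SNF 1^12; δ2: rk 8, SNF 1^8
degree 0: 9−7−0 = 2 → Ȟ^0 ≅ Z^2
degree 1: 20−12−7 = 1 → Ȟ^1 ≅ Z
degree 2: 20−8−12 = 0 → Ȟ^2 ≅ 0

Ȟ^0(U;F) ≅ Z^2, Ȟ^1(U;F) ≅ Z and Ȟ^2(U;F) ≅ 0
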